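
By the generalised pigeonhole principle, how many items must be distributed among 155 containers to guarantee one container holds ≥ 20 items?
n = (20 − 1)·155 + 1 = 2946

By the generalised pigeonhole principle, to guarantee some box contains ≥ r objects we need more than (r − 1) · k objects total. Threshold: n = (r − 1) · k + 1. With r = 20 and k = 155: n = 19 · 155 + 1 = 2945 + 1 = 2946. For n = 2945 = 19 · 155, we can put exactly 19 objects in every box, avoiding 20 in any single one — so 2946 is tight.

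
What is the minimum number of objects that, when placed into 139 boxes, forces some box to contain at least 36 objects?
n = (36 − 1)·139 + 1 = 4866

By the generalised pigeonhole principle, to guarantee some box contains ≥ r objects we need more than (r − 1) · k objects total. Threshold: n = (r − 1) · k + 1. With r = 36 and k = 139: n = 35 · 139 + 1 = 4865 + 1 = 4866. For n = 4865 = 35 · 139, we can put exactly 35 objects in every box, avoiding 36 in any single one — so 4866 is tight.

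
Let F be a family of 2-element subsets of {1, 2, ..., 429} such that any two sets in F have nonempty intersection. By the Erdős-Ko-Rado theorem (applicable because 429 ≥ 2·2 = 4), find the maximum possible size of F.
max |F| = C(428, 1) = 428

Erdős-Ko-Rado (1961): when n ≥ 2k, max |F| = C(n−1, k−1). The bound is attained by the star {A : i ∈ A} for any fixed i ∈ [n]. Here C(429−1, 2−1) = C(428, 1) = 428.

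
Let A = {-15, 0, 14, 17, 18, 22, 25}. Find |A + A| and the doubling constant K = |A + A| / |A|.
K = |A + A| / |A| = 26/7

Enumerate A + A = {a + b : a, b ∈ A}. With |A| = 7, there are |A|^2 = 49 ordered sum pairs; collecting distinct values, A + A = {-30, -15, -1, 0, 2, 3, 7, 10, 14, 17, 18, 22, 25, 28, 31, 32, 34, 35, 36, 39, 40, 42, 43, 44, 47, 50}, so |A + A| = 26. Thus K = 26/7. For comparison, the minimum possible |A + A| over all 7-element sets is 2·7 − 1 = 13 (so min K = 13/7), attained only by arithmetic progressions.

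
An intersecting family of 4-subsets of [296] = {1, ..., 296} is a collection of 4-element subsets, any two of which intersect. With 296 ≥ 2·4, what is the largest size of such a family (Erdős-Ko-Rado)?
max |F| = C(295, 3) = 4235315

Erdős-Ko-Rado (1961): when n ≥ 2k, max |F| = C(n−1, k−1). The bound is attained by the star {A : i ∈ A} for any fixed i ∈ [n]. Here C(296−1, 4−1) = C(295, 3) = 4235315.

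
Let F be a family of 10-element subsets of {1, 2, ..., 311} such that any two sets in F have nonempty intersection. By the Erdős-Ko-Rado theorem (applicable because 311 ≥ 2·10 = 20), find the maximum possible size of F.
max |F| = C(310, 9) = 64802334749614660

Erdős-Ko-Rado (1961): when n ≥ 2k, max |F| = C(n−1, k−1). The bound is attained by the star {A : i ∈ A} for any fixed i ∈ [n]. Here C(311−1, 10−1) = C(310, 9) = 64802334749614660.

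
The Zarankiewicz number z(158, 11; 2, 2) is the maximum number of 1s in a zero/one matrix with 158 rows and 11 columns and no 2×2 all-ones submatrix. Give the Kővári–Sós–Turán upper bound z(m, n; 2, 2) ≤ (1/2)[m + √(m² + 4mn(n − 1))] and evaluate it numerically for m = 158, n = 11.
z(158, 11; 2, 2) ≤ (1/2)[158 + √(158² + 4·158·11·10)] = (1/2)[158 + √94484] = 232.6912

Kővári–Sós–Turán: let r_1, ..., r_158 be the row sums and z = Σ r_i the total number of 1s. Each pair of columns can share at most one row with both entries 1 (else a 2×2 all-ones block appears), so Σ_i C(r_i, 2) ≤ C(11, 2) = 55. By convexity Σ_i C(r_i, 2) ≥ 158·C(z/158, 2) = z(z − 158)/(2·158), giving z² − 158z − 158·11·10 ≤ 0 and hence z ≤ (1/2)[158 + √(24964 + 4·17380)] = (1/2)[158 + √94484] ≈ (1/2)(158 + 307.3825) = 232.6912.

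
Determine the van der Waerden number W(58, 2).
W(58, 2) = 58 + 1 = 59

A 2-term AP is any pair of integers, so a monochromatic 2-AP exists iff some colour is used at least twice. With 58 colours, the colouring i ↦ i on {1, ..., 58} uses each colour once, avoiding any monochromatic pair, so W(58, 2) > 58. For {1, ..., 59}, pigeonhole forces two integers of the same colour, which form a monochromatic 2-AP. Hence W(58, 2) = 59.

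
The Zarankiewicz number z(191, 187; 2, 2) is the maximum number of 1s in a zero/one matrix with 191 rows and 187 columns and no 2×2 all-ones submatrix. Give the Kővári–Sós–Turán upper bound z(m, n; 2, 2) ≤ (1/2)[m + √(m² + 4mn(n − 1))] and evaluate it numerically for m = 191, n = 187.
z(191, 187; 2, 2) ≤ (1/2)[191 + √(191² + 4·191·187·186)] = (1/2)[191 + √26609929] = 2674.7406

Kővári–Sós–Turán: let r_1, ..., r_191 be the row sums and z = Σ r_i the total number of 1s. Each pair of columns can share at most one row with both entries 1 (else a 2×2 all-ones block appears), so Σ_i C(r_i, 2) ≤ C(187, 2) = 17391. By convexity Σ_i C(r_i, 2) ≥ 191·C(z/191, 2) = z(z − 191)/(2·191), giving z² − 191z − 191·187·186 ≤ 0 and hence z ≤ (1/2)[191 + √(36481 + 4·6643362)] = (1/2)[191 + √26609929] ≈ (1/2)(191 + 5158.4813) = 2674.7406.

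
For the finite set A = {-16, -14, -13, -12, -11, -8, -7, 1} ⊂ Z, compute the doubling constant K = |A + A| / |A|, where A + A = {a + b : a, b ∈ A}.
K = |A + A| / |A| = 24/8 = 3

Enumerate A + A = {a + b : a, b ∈ A}. With |A| = 8, there are |A|^2 = 64 ordered sum pairs; collecting distinct values, A + A = {-32, -30, -29, -28, -27, -26, -25, -24, -23, -22, -21, -20, -19, -18, -16, -15, -14, -13, -12, -11, -10, -7, -6, 2}, so |A + A| = 24. Thus K = 24/8 = 3. For comparison, the minimum possible |A + A| over all 8-element sets is 2·8 − 1 = 15 (so min K = 15/8), attained only by arithmetic progressions.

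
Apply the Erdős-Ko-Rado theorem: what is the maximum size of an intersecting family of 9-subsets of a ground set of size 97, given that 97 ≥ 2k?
max |F| = C(96, 8) = 132601016340

Erdős-Ko-Rado (1961): when n ≥ 2k, max |F| = C(n−1, k−1). The bound is attained by the star {A : i ∈ A} for any fixed i ∈ [n]. Here C(97−1, 9−1) = C(96, 8) = 132601016340.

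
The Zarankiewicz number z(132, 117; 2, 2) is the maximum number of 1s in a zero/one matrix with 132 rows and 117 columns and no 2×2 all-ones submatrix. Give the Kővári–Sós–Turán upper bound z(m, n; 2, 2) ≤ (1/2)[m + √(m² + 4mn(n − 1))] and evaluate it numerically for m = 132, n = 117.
z(132, 117; 2, 2) ≤ (1/2)[132 + √(132² + 4·132·117·116)] = (1/2)[132 + √7183440] = 1406.097

Kővári–Sós–Turán: let r_1, ..., r_132 be the row sums and z = Σ r_i the total number of 1s. Each pair of columns can share at most one row with both entries 1 (else a 2×2 all-ones block appears), so Σ_i C(r_i, 2) ≤ C(117, 2) = 6786. By convexity Σ_i C(r_i, 2) ≥ 132·C(z/132, 2) = z(z − 132)/(2·132), giving z² − 132z − 132·117·116 ≤ 0 and hence z ≤ (1/2)[132 + √(17424 + 4·1791504)] = (1/2)[132 + √7183440] ≈ (1/2)(132 + 2680.194) = 1406.097.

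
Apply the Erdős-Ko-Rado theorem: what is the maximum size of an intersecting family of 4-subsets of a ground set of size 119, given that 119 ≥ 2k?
max |F| = C(118, 3) = 266916

The Erdős-Ko-Rado theorem states: for n ≥ 2k, an intersecting family of k-subsets of an n-element set has size at most C(n − 1, k − 1), with equality for 'star' families {A ⊆ [n] : |A| = k, i ∈ A} (fix an element i). For n = 119, k = 4: C(118, 3) = 266916.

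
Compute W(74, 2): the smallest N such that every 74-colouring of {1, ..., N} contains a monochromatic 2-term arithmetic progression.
W(74, 2) = 74 + 1 = 75

A 2-term AP is any pair of integers, so a monochromatic 2-AP exists iff some colour is used at least twice. With 74 colours, the colouring i ↦ i on {1, ..., 74} uses each colour once, avoiding any monochromatic pair, so W(74, 2) > 74. For {1, ..., 75}, pigeonhole forces two integers of the same colour, which form a monochromatic 2-AP. Hence W(74, 2) = 75.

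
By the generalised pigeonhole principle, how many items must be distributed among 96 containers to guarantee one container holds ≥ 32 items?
n = (32 − 1)·96 + 1 = 2977

By the generalised pigeonhole principle, to guarantee some box contains ≥ r objects we need more than (r − 1) · k objects total. Threshold: n = (r − 1) · k + 1. With r = 32 and k = 96: n = 31 · 96 + 1 = 2976 + 1 = 2977. For n = 2976 = 31 · 96, we can put exactly 31 objects in every box, avoiding 32 in any single one — so 2977 is tight.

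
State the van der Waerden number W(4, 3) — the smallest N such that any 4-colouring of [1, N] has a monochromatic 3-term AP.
W(4, 3) = 76

This is a classical value, W(4, 3) = 76, established by combining an explicit 4-colouring of {1, ..., 75} with no monochromatic 3-AP (giving the lower bound W(4, 3) > 75) and a finite case analysis / exhaustive computer search showing every 4-colouring of {1, ..., 76} has such an AP.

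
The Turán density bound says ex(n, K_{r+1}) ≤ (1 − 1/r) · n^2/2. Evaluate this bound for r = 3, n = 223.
Turán density bound = (2/3) · 223^2/2 = 49729/3 ≈ 16576.3333

Turán's theorem: ex(n, K_{r+1}) is achieved by the complete r-partite Turán graph T(n, r) with parts as balanced as possible, and is at most (1 − 1/r) · n^2/2. For r = 3, n = 223: the density bound is (2/3) · 49729/2 = 49729/3 ≈ 16576.3333. The integer-valued extremum is e(T(223, 3)) = 16576, which is strictly less than the density bound 49729/3 since 3 ∤ 223 (the parts of T(223, 3) cannot all be equal).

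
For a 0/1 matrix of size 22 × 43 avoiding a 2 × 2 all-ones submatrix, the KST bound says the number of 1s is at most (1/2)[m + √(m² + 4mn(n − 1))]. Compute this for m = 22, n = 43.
z(22, 43; 2, 2) ≤ (1/2)[22 + √(22² + 4·22·43·42)] = (1/2)[22 + √159412] = 210.6322

Kővári–Sós–Turán: let r_1, ..., r_22 be the row sums and z = Σ r_i the total number of 1s. Each pair of columns can share at most one row with both entries 1 (else a 2×2 all-ones block appears), so Σ_i C(r_i, 2) ≤ C(43, 2) = 903. By convexity Σ_i C(r_i, 2) ≥ 22·C(z/22, 2) = z(z − 22)/(2·22), giving z² − 22z − 22·43·42 ≤ 0 and hence z ≤ (1/2)[22 + √(484 + 4·39732)] = (1/2)[22 + √159412] ≈ (1/2)(22 + 399.2643) = 210.6322.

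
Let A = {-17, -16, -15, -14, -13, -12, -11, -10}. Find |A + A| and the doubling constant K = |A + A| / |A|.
K = |A + A| / |A| = 15/8

Enumerate A + A = {a + b : a, b ∈ A}. With |A| = 8, there are |A|^2 = 64 ordered sum pairs; collecting distinct values, A + A = {-34, -33, -32, -31, -30, -29, -28, -27, -26, -25, -24, -23, -22, -21, -20}, so |A + A| = 15. Thus K = 15/8. Here |A + A| = 2|A| − 1 = 15, the minimum possible — so K = 15/8 is minimal, which holds iff A is an arithmetic progression.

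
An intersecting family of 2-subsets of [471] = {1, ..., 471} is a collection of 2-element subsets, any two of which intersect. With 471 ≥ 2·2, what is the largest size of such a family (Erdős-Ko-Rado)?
max |F| = C(470, 1) = 470

The Erdős-Ko-Rado theorem states: for n ≥ 2k, an intersecting family of k-subsets of an n-element set has size at most C(n − 1, k − 1), with equality for 'star' families {A ⊆ [n] : |A| = k, i ∈ A} (fix an element i). For n = 471, k = 2: C(470, 1) = 470.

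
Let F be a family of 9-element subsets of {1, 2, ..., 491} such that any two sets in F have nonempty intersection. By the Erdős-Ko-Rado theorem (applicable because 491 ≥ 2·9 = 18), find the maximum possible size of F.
max |F| = C(490, 8) = 77822234984371185

The Erdős-Ko-Rado theorem states: for n ≥ 2k, an intersecting family of k-subsets of an n-element set has size at most C(n − 1, k − 1), with equality for 'star' families {A ⊆ [n] : |A| = k, i ∈ A} (fix an element i). For n = 491, k = 9: C(490, 8) = 77822234984371185.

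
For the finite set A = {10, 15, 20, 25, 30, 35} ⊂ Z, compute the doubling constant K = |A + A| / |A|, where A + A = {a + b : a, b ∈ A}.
K = |A + A| / |A| = 11/6

Enumerate A + A = {a + b : a, b ∈ A}. With |A| = 6, there are |A|^2 = 36 ordered sum pairs; collecting distinct values, A + A = {20, 25, 30, 35, 40, 45, 50, 55, 60, 65, 70}, so |A + A| = 11. Thus K = 11/6. Here |A + A| = 2|A| − 1 = 11, the minimum possible — so K = 11/6 is minimal, which holds iff A is an arithmetic progression.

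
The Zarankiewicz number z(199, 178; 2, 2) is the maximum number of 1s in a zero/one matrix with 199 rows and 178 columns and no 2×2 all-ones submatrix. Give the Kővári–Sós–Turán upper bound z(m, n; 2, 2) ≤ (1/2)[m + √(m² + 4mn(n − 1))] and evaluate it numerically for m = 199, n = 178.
z(199, 178; 2, 2) ≤ (1/2)[199 + √(199² + 4·199·178·177)] = (1/2)[199 + √25118377] = 2605.4119

Kővári–Sós–Turán: let r_1, ..., r_199 be the row sums and z = Σ r_i the total number of 1s. Each pair of columns can share at most one row with both entries 1 (else a 2×2 all-ones block appears), so Σ_i C(r_i, 2) ≤ C(178, 2) = 15753. By convexity Σ_i C(r_i, 2) ≥ 199·C(z/199, 2) = z(z − 199)/(2·199), giving z² − 199z − 199·178·177 ≤ 0 and hence z ≤ (1/2)[199 + √(39601 + 4·6269694)] = (1/2)[199 + √25118377] ≈ (1/2)(199 + 5011.8237) = 2605.4119.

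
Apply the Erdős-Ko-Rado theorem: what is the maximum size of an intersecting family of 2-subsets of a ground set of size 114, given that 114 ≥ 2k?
max |F| = C(113, 1) = 113

The Erdős-Ko-Rado theorem states: for n ≥ 2k, an intersecting family of k-subsets of an n-element set has size at most C(n − 1, k − 1), with equality for 'star' families {A ⊆ [n] : |A| = k, i ∈ A} (fix an element i). For n = 114, k = 2: C(113, 1) = 113.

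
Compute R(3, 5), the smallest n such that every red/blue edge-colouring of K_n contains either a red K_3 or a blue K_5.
R(3, 5) = 14

Lower bound: an explicit 2-colouring of K_{13} (typically a Paley-type or other structured construction) avoids a red K_3 and a blue K_5, showing R(3, 5) > 13.
Upper bound: the Erdős–Szekeres recurrence R(r, t') ≤ R(r−1, t') + R(r, t'−1) yields R(3, 5) ≤ 14.
Hence R(3, 5) = 14.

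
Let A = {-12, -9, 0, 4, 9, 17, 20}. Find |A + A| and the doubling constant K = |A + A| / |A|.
K = |A + A| / |A| = 25/7

Enumerate A + A = {a + b : a, b ∈ A}. With |A| = 7, there are |A|^2 = 49 ordered sum pairs; collecting distinct values, A + A = {-24, -21, -18, -12, -9, -8, -5, -3, 0, 4, 5, 8, 9, 11, 13, 17, 18, 20, 21, 24, 26, 29, 34, 37, 40}, so |A + A| = 25. Thus K = 25/7. For comparison, the minimum possible |A + A| over all 7-element sets is 2·7 − 1 = 13 (so min K = 13/7), attained only by arithmetic progressions.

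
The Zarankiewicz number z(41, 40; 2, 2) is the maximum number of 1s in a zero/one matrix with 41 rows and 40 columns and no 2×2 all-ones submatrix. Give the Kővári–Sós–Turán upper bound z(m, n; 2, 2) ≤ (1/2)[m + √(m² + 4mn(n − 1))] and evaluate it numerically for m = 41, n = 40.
z(41, 40; 2, 2) ≤ (1/2)[41 + √(41² + 4·41·40·39)] = (1/2)[41 + √257521] = 274.2326

Kővári–Sós–Turán: let r_1, ..., r_41 be the row sums and z = Σ r_i the total number of 1s. Each pair of columns can share at most one row with both entries 1 (else a 2×2 all-ones block appears), so Σ_i C(r_i, 2) ≤ C(40, 2) = 780. By convexity Σ_i C(r_i, 2) ≥ 41·C(z/41, 2) = z(z − 41)/(2·41), giving z² − 41z − 41·40·39 ≤ 0 and hence z ≤ (1/2)[41 + √(1681 + 4·63960)] = (1/2)[41 + √257521] ≈ (1/2)(41 + 507.4653) = 274.2326.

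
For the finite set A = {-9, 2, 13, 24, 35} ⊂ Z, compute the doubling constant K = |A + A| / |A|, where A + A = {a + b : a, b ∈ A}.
K = |A + A| / |A| = 9/5

Enumerate A + A = {a + b : a, b ∈ A}. With |A| = 5, there are |A|^2 = 25 ordered sum pairs; collecting distinct values, A + A = {-18, -7, 4, 15, 26, 37, 48, 59, 70}, so |A + A| = 9. Thus K = 9/5. Here |A + A| = 2|A| − 1 = 9, the minimum possible — so K = 9/5 is minimal, which holds iff A is an arithmetic progression.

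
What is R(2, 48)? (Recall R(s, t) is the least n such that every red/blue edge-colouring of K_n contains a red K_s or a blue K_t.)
R(2, 48) = 48

R(2, k) = k for all k ≥ 2: in a 2-colouring of K_k, either some edge is red (a red K_2) or all edges are blue (a blue K_k). And K_{47} coloured all-blue has no blue K_48, so R(2, 48) > 47. Hence R(2, 48) = 48.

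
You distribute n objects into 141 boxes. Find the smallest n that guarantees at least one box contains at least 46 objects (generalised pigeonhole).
n = (46 − 1)·141 + 1 = 6346

By the generalised pigeonhole principle, to guarantee some box contains ≥ r objects we need more than (r − 1) · k objects total. Threshold: n = (r − 1) · k + 1. With r = 46 and k = 141: n = 45 · 141 + 1 = 6345 + 1 = 6346. For n = 6345 = 45 · 141, we can put exactly 45 objects in every box, avoiding 46 in any single one — so 6346 is tight.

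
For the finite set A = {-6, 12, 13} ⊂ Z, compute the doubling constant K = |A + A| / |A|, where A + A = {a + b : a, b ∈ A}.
K = |A + A| / |A| = 6/3 = 2

Enumerate A + A = {a + b : a, b ∈ A}. With |A| = 3, there are |A|^2 = 9 ordered sum pairs; collecting distinct values, A + A = {-12, 6, 7, 24, 25, 26}, so |A + A| = 6. Thus K = 6/3 = 2. For comparison, the minimum possible |A + A| over all 3-element sets is 2·3 − 1 = 5 (so min K = 5/3), attained only by arithmetic progressions.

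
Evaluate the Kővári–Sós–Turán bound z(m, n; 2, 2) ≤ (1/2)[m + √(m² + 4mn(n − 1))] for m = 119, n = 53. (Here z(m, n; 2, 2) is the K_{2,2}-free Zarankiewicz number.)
z(119, 53; 2, 2) ≤ (1/2)[119 + √(119² + 4·119·53·52)] = (1/2)[119 + √1326017] = 635.2641

Kővári–Sós–Turán: let r_1, ..., r_119 be the row sums and z = Σ r_i the total number of 1s. Each pair of columns can share at most one row with both entries 1 (else a 2×2 all-ones block appears), so Σ_i C(r_i, 2) ≤ C(53, 2) = 1378. By convexity Σ_i C(r_i, 2) ≥ 119·C(z/119, 2) = z(z − 119)/(2·119), giving z² − 119z − 119·53·52 ≤ 0 and hence z ≤ (1/2)[119 + √(14161 + 4·327964)] = (1/2)[119 + √1326017] ≈ (1/2)(119 + 1151.5281) = 635.2641.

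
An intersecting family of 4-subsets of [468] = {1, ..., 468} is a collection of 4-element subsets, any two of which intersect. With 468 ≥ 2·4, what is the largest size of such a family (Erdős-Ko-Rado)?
max |F| = C(467, 3) = 16865705

Erdős-Ko-Rado (1961): when n ≥ 2k, max |F| = C(n−1, k−1). The bound is attained by the star {A : i ∈ A} for any fixed i ∈ [n]. Here C(468−1, 4−1) = C(467, 3) = 16865705.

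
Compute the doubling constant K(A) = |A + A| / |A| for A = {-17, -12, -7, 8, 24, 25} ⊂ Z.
K = |A + A| / |A| = 20/6 = 10/3

Enumerate A + A = {a + b : a, b ∈ A}. With |A| = 6, there are |A|^2 = 36 ordered sum pairs; collecting distinct values, A + A = {-34, -29, -24, -19, -14, -9, -4, 1, 7, 8, 12, 13, 16, 17, 18, 32, 33, 48, 49, 50}, so |A + A| = 20. Thus K = 20/6 = 10/3. For comparison, the minimum possible |A + A| over all 6-element sets is 2·6 − 1 = 11 (so min K = 11/6), attained only by arithmetic progressions.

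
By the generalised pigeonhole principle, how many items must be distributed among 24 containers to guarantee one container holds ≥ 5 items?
n = (5 − 1)·24 + 1 = 97

By the generalised pigeonhole principle, to guarantee some box contains ≥ r objects we need more than (r − 1) · k objects total. Threshold: n = (r − 1) · k + 1. With r = 5 and k = 24: n = 4 · 24 + 1 = 96 + 1 = 97. For n = 96 = 4 · 24, we can put exactly 4 objects in every box, avoiding 5 in any single one — so 97 is tight.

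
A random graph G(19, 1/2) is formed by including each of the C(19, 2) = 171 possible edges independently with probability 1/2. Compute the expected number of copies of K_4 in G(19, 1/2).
E[# K_4] = C(19, 4) · (1/2)^C(4, 2) = 3876 / 2^6 = 969/16 = 60.5625

For each 4-subset S of vertices (there are C(19, 4) = 3876 such S), let X_S = 1 if S induces a K_4 (all C(4, 2) = 6 edges present). Then P(X_S = 1) = (1/2)^6 = 1/64. By linearity of expectation, E[# K_4] = C(19, 4) · (1/2)^6 = 3876 / 64 = 969/16 = 60.5625.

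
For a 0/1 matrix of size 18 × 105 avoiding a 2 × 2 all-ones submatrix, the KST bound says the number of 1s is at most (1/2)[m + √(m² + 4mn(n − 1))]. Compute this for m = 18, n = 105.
z(18, 105; 2, 2) ≤ (1/2)[18 + √(18² + 4·18·105·104)] = (1/2)[18 + √786564] = 452.4422

Kővári–Sós–Turán: let r_1, ..., r_18 be the row sums and z = Σ r_i the total number of 1s. Each pair of columns can share at most one row with both entries 1 (else a 2×2 all-ones block appears), so Σ_i C(r_i, 2) ≤ C(105, 2) = 5460. By convexity Σ_i C(r_i, 2) ≥ 18·C(z/18, 2) = z(z − 18)/(2·18), giving z² − 18z − 18·105·104 ≤ 0 and hence z ≤ (1/2)[18 + √(324 + 4·196560)] = (1/2)[18 + √786564] ≈ (1/2)(18 + 886.8844) = 452.4422.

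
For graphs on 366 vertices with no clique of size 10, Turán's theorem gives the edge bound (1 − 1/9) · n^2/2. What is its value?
Turán density bound = (8/9) · 366^2/2 = 59536

Turán's theorem: ex(n, K_{r+1}) is achieved by the complete r-partite Turán graph T(n, r) with parts as balanced as possible, and is at most (1 − 1/r) · n^2/2. For r = 9, n = 366: the density bound is (8/9) · 133956/2 = 59536. The integer-valued extremum is e(T(366, 9)) = 59535, which is strictly less than the density bound 59536 since 9 ∤ 366 (the parts of T(366, 9) cannot all be equal).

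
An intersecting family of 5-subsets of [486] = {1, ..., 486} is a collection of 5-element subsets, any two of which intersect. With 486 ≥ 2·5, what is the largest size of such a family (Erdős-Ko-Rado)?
max |F| = C(485, 4) = 2277036685

Erdős-Ko-Rado (1961): when n ≥ 2k, max |F| = C(n−1, k−1). The bound is attained by the star {A : i ∈ A} for any fixed i ∈ [n]. Here C(486−1, 5−1) = C(485, 4) = 2277036685.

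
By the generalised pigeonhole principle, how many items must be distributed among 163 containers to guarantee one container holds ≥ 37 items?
n = (37 − 1)·163 + 1 = 5869

By the generalised pigeonhole principle, to guarantee some box contains ≥ r objects we need more than (r − 1) · k objects total. Threshold: n = (r − 1) · k + 1. With r = 37 and k = 163: n = 36 · 163 + 1 = 5868 + 1 = 5869. For n = 5868 = 36 · 163, we can put exactly 36 objects in every box, avoiding 37 in any single one — so 5869 is tight.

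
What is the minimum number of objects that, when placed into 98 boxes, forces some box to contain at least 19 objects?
n = (19 − 1)·98 + 1 = 1765

By the generalised pigeonhole principle, to guarantee some box contains ≥ r objects we need more than (r − 1) · k objects total. Threshold: n = (r − 1) · k + 1. With r = 19 and k = 98: n = 18 · 98 + 1 = 1764 + 1 = 1765. For n = 1764 = 18 · 98, we can put exactly 18 objects in every box, avoiding 19 in any single one — so 1765 is tight.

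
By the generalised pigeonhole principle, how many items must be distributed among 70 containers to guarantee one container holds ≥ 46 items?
n = (46 − 1)·70 + 1 = 3151

By the generalised pigeonhole principle, to guarantee some box contains ≥ r objects we need more than (r − 1) · k objects total. Threshold: n = (r − 1) · k + 1. With r = 46 and k = 70: n = 45 · 70 + 1 = 3150 + 1 = 3151. For n = 3150 = 45 · 70, we can put exactly 45 objects in every box, avoiding 46 in any single one — so 3151 is tight.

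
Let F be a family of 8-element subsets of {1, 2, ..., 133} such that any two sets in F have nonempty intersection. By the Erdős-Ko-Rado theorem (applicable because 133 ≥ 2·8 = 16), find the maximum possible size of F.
max |F| = C(132, 7) = 117850651776

Erdős-Ko-Rado (1961): when n ≥ 2k, max |F| = C(n−1, k−1). The bound is attained by the star {A : i ∈ A} for any fixed i ∈ [n]. Here C(133−1, 8−1) = C(132, 7) = 117850651776.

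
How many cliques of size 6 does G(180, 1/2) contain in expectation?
E[# K_6] = C(180, 6) · (1/2)^C(6, 2) = 43424719800 / 2^15 = 5428089975/4096 ≈ 1325217.279053

For each 6-subset S of vertices (there are C(180, 6) = 43424719800 such S), let X_S = 1 if S induces a K_6 (all C(6, 2) = 15 edges present). Then P(X_S = 1) = (1/2)^15 = 1/32768. By linearity of expectation, E[# K_6] = C(180, 6) · (1/2)^15 = 43424719800 / 32768 = 5428089975/4096 ≈ 1325217.279053.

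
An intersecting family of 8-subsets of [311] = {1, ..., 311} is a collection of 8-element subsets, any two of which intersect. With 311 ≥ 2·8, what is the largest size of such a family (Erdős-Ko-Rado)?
max |F| = C(310, 7) = 50988657595920

Erdős-Ko-Rado (1961): when n ≥ 2k, max |F| = C(n−1, k−1). The bound is attained by the star {A : i ∈ A} for any fixed i ∈ [n]. Here C(311−1, 8−1) = C(310, 7) = 50988657595920.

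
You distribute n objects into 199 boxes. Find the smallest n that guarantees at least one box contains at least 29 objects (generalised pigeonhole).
n = (29 − 1)·199 + 1 = 5573

By the generalised pigeonhole principle, to guarantee some box contains ≥ r objects we need more than (r − 1) · k objects total. Threshold: n = (r − 1) · k + 1. With r = 29 and k = 199: n = 28 · 199 + 1 = 5572 + 1 = 5573. For n = 5572 = 28 · 199, we can put exactly 28 objects in every box, avoiding 29 in any single one — so 5573 is tight.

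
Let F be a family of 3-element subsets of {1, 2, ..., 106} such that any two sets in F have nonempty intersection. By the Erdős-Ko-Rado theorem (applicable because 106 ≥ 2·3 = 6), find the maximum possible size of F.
max |F| = C(105, 2) = 5460

Erdős-Ko-Rado (1961): when n ≥ 2k, max |F| = C(n−1, k−1). The bound is attained by the star {A : i ∈ A} for any fixed i ∈ [n]. Here C(106−1, 3−1) = C(105, 2) = 5460.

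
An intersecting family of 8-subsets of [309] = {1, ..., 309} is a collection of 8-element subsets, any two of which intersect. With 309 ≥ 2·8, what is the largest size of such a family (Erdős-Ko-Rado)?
max |F| = C(308, 7) = 48708300469488

The Erdős-Ko-Rado theorem states: for n ≥ 2k, an intersecting family of k-subsets of an n-element set has size at most C(n − 1, k − 1), with equality for 'star' families {A ⊆ [n] : |A| = k, i ∈ A} (fix an element i). For n = 309, k = 8: C(308, 7) = 48708300469488.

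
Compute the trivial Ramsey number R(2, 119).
R(2, 119) = 119

R(2, k) = k for all k ≥ 2: in a 2-colouring of K_k, either some edge is red (a red K_2) or all edges are blue (a blue K_k). And K_{118} coloured all-blue has no blue K_119, so R(2, 119) > 118. Hence R(2, 119) = 119.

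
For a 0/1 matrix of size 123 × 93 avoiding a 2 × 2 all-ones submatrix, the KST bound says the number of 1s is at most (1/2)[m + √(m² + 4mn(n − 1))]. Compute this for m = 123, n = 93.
z(123, 93; 2, 2) ≤ (1/2)[123 + √(123² + 4·123·93·92)] = (1/2)[123 + √4224681] = 1089.2014

Kővári–Sós–Turán: let r_1, ..., r_123 be the row sums and z = Σ r_i the total number of 1s. Each pair of columns can share at most one row with both entries 1 (else a 2×2 all-ones block appears), so Σ_i C(r_i, 2) ≤ C(93, 2) = 4278. By convexity Σ_i C(r_i, 2) ≥ 123·C(z/123, 2) = z(z − 123)/(2·123), giving z² − 123z − 123·93·92 ≤ 0 and hence z ≤ (1/2)[123 + √(15129 + 4·1052388)] = (1/2)[123 + √4224681] ≈ (1/2)(123 + 2055.4029) = 1089.2014.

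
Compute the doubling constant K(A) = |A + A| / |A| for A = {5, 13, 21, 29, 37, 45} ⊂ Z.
K = |A + A| / |A| = 11/6

Enumerate A + A = {a + b : a, b ∈ A}. With |A| = 6, there are |A|^2 = 36 ordered sum pairs; collecting distinct values, A + A = {10, 18, 26, 34, 42, 50, 58, 66, 74, 82, 90}, so |A + A| = 11. Thus K = 11/6. Here |A + A| = 2|A| − 1 = 11, the minimum possible — so K = 11/6 is minimal, which holds iff A is an arithmetic progression.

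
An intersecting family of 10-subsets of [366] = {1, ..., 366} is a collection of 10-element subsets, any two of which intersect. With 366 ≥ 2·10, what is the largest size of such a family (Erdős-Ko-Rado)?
max |F| = C(365, 9) = 286881012376213255

The Erdős-Ko-Rado theorem states: for n ≥ 2k, an intersecting family of k-subsets of an n-element set has size at most C(n − 1, k − 1), with equality for 'star' families {A ⊆ [n] : |A| = k, i ∈ A} (fix an element i). For n = 366, k = 10: C(365, 9) = 286881012376213255.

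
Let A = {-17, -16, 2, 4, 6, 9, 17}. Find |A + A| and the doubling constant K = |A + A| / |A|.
K = |A + A| / |A| = 27/7

Enumerate A + A = {a + b : a, b ∈ A}. With |A| = 7, there are |A|^2 = 49 ordered sum pairs; collecting distinct values, A + A = {-34, -33, -32, -15, -14, -13, -12, -11, -10, -8, -7, 0, 1, 4, 6, 8, 10, 11, 12, 13, 15, 18, 19, 21, 23, 26, 34}, so |A + A| = 27. Thus K = 27/7. For comparison, the minimum possible |A + A| over all 7-element sets is 2·7 − 1 = 13 (so min K = 13/7), attained only by arithmetic progressions.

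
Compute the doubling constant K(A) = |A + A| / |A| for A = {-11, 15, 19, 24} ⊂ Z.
K = |A + A| / |A| = 10/4 = 5/2

Enumerate A + A = {a + b : a, b ∈ A}. With |A| = 4, there are |A|^2 = 16 ordered sum pairs; collecting distinct values, A + A = {-22, 4, 8, 13, 30, 34, 38, 39, 43, 48}, so |A + A| = 10. Thus K = 10/4 = 5/2. For comparison, the minimum possible |A + A| over all 4-element sets is 2·4 − 1 = 7 (so min K = 7/4), attained only by arithmetic progressions.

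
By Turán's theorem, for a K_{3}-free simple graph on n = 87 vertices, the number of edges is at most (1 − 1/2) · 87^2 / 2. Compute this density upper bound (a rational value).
Turán density bound = (1/2) · 87^2/2 = 7569/4 ≈ 1892.25

Turán's theorem: ex(n, K_{r+1}) is achieved by the complete r-partite Turán graph T(n, r) with parts as balanced as possible, and is at most (1 − 1/r) · n^2/2. For r = 2, n = 87: the density bound is (1/2) · 7569/2 = 7569/4 ≈ 1892.25. The integer-valued extremum is e(T(87, 2)) = 1892, which is strictly less than the density bound 7569/4 since 2 ∤ 87 (the parts of T(87, 2) cannot all be equal).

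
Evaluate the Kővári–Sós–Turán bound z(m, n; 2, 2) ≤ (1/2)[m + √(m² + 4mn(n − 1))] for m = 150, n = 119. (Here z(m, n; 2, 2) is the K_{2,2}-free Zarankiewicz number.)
z(150, 119; 2, 2) ≤ (1/2)[150 + √(150² + 4·150·119·118)] = (1/2)[150 + √8447700] = 1528.2464

Kővári–Sós–Turán: let r_1, ..., r_150 be the row sums and z = Σ r_i the total number of 1s. Each pair of columns can share at most one row with both entries 1 (else a 2×2 all-ones block appears), so Σ_i C(r_i, 2) ≤ C(119, 2) = 7021. By convexity Σ_i C(r_i, 2) ≥ 150·C(z/150, 2) = z(z − 150)/(2·150), giving z² − 150z − 150·119·118 ≤ 0 and hence z ≤ (1/2)[150 + √(22500 + 4·2106300)] = (1/2)[150 + √8447700] ≈ (1/2)(150 + 2906.4927) = 1528.2464.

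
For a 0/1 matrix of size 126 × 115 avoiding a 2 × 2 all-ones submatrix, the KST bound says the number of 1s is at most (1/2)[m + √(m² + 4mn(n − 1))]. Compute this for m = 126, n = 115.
z(126, 115; 2, 2) ≤ (1/2)[126 + √(126² + 4·126·115·114)] = (1/2)[126 + √6623316] = 1349.7902

Kővári–Sós–Turán: let r_1, ..., r_126 be the row sums and z = Σ r_i the total number of 1s. Each pair of columns can share at most one row with both entries 1 (else a 2×2 all-ones block appears), so Σ_i C(r_i, 2) ≤ C(115, 2) = 6555. By convexity Σ_i C(r_i, 2) ≥ 126·C(z/126, 2) = z(z − 126)/(2·126), giving z² − 126z − 126·115·114 ≤ 0 and hence z ≤ (1/2)[126 + √(15876 + 4·1651860)] = (1/2)[126 + √6623316] ≈ (1/2)(126 + 2573.5804) = 1349.7902.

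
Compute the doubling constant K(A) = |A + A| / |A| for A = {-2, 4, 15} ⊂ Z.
K = |A + A| / |A| = 6/3 = 2

Enumerate A + A = {a + b : a, b ∈ A}. With |A| = 3, there are |A|^2 = 9 ordered sum pairs; collecting distinct values, A + A = {-4, 2, 8, 13, 19, 30}, so |A + A| = 6. Thus K = 6/3 = 2. For comparison, the minimum possible |A + A| over all 3-element sets is 2·3 − 1 = 5 (so min K = 5/3), attained only by arithmetic progressions.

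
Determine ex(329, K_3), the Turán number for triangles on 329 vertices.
ex(329, K_3) = ⌊329^2/4⌋ = 27060

Mantel (1907): a triangle-free graph on n vertices has at most ⌊n^2/4⌋ edges, with equality for the complete bipartite graph K_{⌊n/2⌋, ⌈n/2⌉}. For n = 329: ⌊329^2/4⌋ = ⌊108241/4⌋ = 27060. The extremal graph is K_{164, 165}, which has 164·165 = 27060 edges.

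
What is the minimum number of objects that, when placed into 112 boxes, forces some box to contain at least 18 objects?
n = (18 − 1)·112 + 1 = 1905

By the generalised pigeonhole principle, to guarantee some box contains ≥ r objects we need more than (r − 1) · k objects total. Threshold: n = (r − 1) · k + 1. With r = 18 and k = 112: n = 17 · 112 + 1 = 1904 + 1 = 1905. For n = 1904 = 17 · 112, we can put exactly 17 objects in every box, avoiding 18 in any single one — so 1905 is tight.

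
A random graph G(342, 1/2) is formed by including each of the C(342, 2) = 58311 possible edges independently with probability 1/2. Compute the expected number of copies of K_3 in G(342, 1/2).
E[# K_3] = C(342, 3) · (1/2)^C(3, 2) = 6608580 / 2^3 = 1652145/2 = 826072.5

For each 3-subset S of vertices (there are C(342, 3) = 6608580 such S), let X_S = 1 if S induces a K_3 (all C(3, 2) = 3 edges present). Then P(X_S = 1) = (1/2)^3 = 1/8. By linearity of expectation, E[# K_3] = C(342, 3) · (1/2)^3 = 6608580 / 8 = 1652145/2 = 826072.5.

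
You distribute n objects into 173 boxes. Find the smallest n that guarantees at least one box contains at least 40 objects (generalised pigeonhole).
n = (40 − 1)·173 + 1 = 6748

By the generalised pigeonhole principle, to guarantee some box contains ≥ r objects we need more than (r − 1) · k objects total. Threshold: n = (r − 1) · k + 1. With r = 40 and k = 173: n = 39 · 173 + 1 = 6747 + 1 = 6748. For n = 6747 = 39 · 173, we can put exactly 39 objects in every box, avoiding 40 in any single one — so 6748 is tight.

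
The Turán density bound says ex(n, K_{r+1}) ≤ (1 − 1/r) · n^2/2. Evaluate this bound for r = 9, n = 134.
Turán density bound = (8/9) · 134^2/2 = 71824/9 ≈ 7980.4444

Turán's theorem: ex(n, K_{r+1}) is achieved by the complete r-partite Turán graph T(n, r) with parts as balanced as possible, and is at most (1 − 1/r) · n^2/2. For r = 9, n = 134: the density bound is (8/9) · 17956/2 = 71824/9 ≈ 7980.4444. The integer-valued extremum is e(T(134, 9)) = 7980, which is strictly less than the density bound 71824/9 since 9 ∤ 134 (the parts of T(134, 9) cannot all be equal).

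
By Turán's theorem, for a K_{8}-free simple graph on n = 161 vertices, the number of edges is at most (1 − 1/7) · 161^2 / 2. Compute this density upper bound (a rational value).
Turán density bound = (6/7) · 161^2/2 = 11109

Turán's theorem: ex(n, K_{r+1}) is achieved by the complete r-partite Turán graph T(n, r) with parts as balanced as possible, and is at most (1 − 1/r) · n^2/2. For r = 7, n = 161: the density bound is (6/7) · 25921/2 = 11109. Since 7 ∣ 161, the Turán graph T(161, 7) has parts of equal size 23, and its edge count e(T(161, 7)) = 11109 attains the density bound exactly.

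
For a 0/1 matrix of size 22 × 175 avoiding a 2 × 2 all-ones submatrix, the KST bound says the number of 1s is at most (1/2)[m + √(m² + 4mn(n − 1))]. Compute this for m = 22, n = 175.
z(22, 175; 2, 2) ≤ (1/2)[22 + √(22² + 4·22·175·174)] = (1/2)[22 + √2680084] = 829.5481

Kővári–Sós–Turán: let r_1, ..., r_22 be the row sums and z = Σ r_i the total number of 1s. Each pair of columns can share at most one row with both entries 1 (else a 2×2 all-ones block appears), so Σ_i C(r_i, 2) ≤ C(175, 2) = 15225. By convexity Σ_i C(r_i, 2) ≥ 22·C(z/22, 2) = z(z − 22)/(2·22), giving z² − 22z − 22·175·174 ≤ 0 and hence z ≤ (1/2)[22 + √(484 + 4·669900)] = (1/2)[22 + √2680084] ≈ (1/2)(22 + 1637.0962) = 829.5481.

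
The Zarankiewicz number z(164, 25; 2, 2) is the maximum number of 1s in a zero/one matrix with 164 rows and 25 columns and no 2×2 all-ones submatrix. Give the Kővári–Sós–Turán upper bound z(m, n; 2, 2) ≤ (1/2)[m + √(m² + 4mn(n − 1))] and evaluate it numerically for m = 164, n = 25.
z(164, 25; 2, 2) ≤ (1/2)[164 + √(164² + 4·164·25·24)] = (1/2)[164 + √420496] = 406.2283

Kővári–Sós–Turán: let r_1, ..., r_164 be the row sums and z = Σ r_i the total number of 1s. Each pair of columns can share at most one row with both entries 1 (else a 2×2 all-ones block appears), so Σ_i C(r_i, 2) ≤ C(25, 2) = 300. By convexity Σ_i C(r_i, 2) ≥ 164·C(z/164, 2) = z(z − 164)/(2·164), giving z² − 164z − 164·25·24 ≤ 0 and hence z ≤ (1/2)[164 + √(26896 + 4·98400)] = (1/2)[164 + √420496] ≈ (1/2)(164 + 648.4566) = 406.2283.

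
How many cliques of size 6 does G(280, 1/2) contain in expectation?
E[# K_6] = C(280, 6) · (1/2)^C(6, 2) = 634155960900 / 2^15 = 158538990225/8192 ≈ 19352904.080200

For each 6-subset S of vertices (there are C(280, 6) = 634155960900 such S), let X_S = 1 if S induces a K_6 (all C(6, 2) = 15 edges present). Then P(X_S = 1) = (1/2)^15 = 1/32768. By linearity of expectation, E[# K_6] = C(280, 6) · (1/2)^15 = 634155960900 / 32768 = 158538990225/8192 ≈ 19352904.080200.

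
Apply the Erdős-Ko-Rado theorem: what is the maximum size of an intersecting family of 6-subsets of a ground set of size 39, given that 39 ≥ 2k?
max |F| = C(38, 5) = 501942

Erdős-Ko-Rado (1961): when n ≥ 2k, max |F| = C(n−1, k−1). The bound is attained by the star {A : i ∈ A} for any fixed i ∈ [n]. Here C(39−1, 6−1) = C(38, 5) = 501942.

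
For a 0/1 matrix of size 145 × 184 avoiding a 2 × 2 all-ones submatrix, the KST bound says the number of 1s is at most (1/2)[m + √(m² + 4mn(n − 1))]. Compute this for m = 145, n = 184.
z(145, 184; 2, 2) ≤ (1/2)[145 + √(145² + 4·145·184·183)] = (1/2)[145 + √19550785] = 2283.3135

Kővári–Sós–Turán: let r_1, ..., r_145 be the row sums and z = Σ r_i the total number of 1s. Each pair of columns can share at most one row with both entries 1 (else a 2×2 all-ones block appears), so Σ_i C(r_i, 2) ≤ C(184, 2) = 16836. By convexity Σ_i C(r_i, 2) ≥ 145·C(z/145, 2) = z(z − 145)/(2·145), giving z² − 145z − 145·184·183 ≤ 0 and hence z ≤ (1/2)[145 + √(21025 + 4·4882440)] = (1/2)[145 + √19550785] ≈ (1/2)(145 + 4421.627) = 2283.3135.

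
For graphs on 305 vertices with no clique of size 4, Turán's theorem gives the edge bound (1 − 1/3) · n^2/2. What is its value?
Turán density bound = (2/3) · 305^2/2 = 93025/3 ≈ 31008.3333

Turán's theorem: ex(n, K_{r+1}) is achieved by the complete r-partite Turán graph T(n, r) with parts as balanced as possible, and is at most (1 − 1/r) · n^2/2. For r = 3, n = 305: the density bound is (2/3) · 93025/2 = 93025/3 ≈ 31008.3333. The integer-valued extremum is e(T(305, 3)) = 31008, which is strictly less than the density bound 93025/3 since 3 ∤ 305 (the parts of T(305, 3) cannot all be equal).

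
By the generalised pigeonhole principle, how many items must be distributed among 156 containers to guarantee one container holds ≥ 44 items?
n = (44 − 1)·156 + 1 = 6709

By the generalised pigeonhole principle, to guarantee some box contains ≥ r objects we need more than (r − 1) · k objects total. Threshold: n = (r − 1) · k + 1. With r = 44 and k = 156: n = 43 · 156 + 1 = 6708 + 1 = 6709. For n = 6708 = 43 · 156, we can put exactly 43 objects in every box, avoiding 44 in any single one — so 6709 is tight.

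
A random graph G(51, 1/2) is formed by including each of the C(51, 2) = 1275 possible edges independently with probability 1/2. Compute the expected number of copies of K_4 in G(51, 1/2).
E[# K_4] = C(51, 4) · (1/2)^C(4, 2) = 249900 / 2^6 = 62475/16 = 3904.6875

For each 4-subset S of vertices (there are C(51, 4) = 249900 such S), let X_S = 1 if S induces a K_4 (all C(4, 2) = 6 edges present). Then P(X_S = 1) = (1/2)^6 = 1/64. By linearity of expectation, E[# K_4] = C(51, 4) · (1/2)^6 = 249900 / 64 = 62475/16 = 3904.6875.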